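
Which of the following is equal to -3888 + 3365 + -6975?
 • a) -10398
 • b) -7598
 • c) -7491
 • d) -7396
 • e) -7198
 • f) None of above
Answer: f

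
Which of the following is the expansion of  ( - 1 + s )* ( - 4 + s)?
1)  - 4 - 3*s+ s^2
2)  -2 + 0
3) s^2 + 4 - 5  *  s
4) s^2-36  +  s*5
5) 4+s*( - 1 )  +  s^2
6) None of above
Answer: 3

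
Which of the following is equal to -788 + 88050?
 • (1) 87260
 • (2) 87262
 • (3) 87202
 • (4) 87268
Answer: 2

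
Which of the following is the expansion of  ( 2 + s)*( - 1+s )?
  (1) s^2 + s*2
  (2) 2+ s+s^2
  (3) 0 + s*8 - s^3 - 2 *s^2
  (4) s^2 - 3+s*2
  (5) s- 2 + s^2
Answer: 5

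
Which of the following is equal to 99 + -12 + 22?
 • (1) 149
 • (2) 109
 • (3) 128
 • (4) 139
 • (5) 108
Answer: 2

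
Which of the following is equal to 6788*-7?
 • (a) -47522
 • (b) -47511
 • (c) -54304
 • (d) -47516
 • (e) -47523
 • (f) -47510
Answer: d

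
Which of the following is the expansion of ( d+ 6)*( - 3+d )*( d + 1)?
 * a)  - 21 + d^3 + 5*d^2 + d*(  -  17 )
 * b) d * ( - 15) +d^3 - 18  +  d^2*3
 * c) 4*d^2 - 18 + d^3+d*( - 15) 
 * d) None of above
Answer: c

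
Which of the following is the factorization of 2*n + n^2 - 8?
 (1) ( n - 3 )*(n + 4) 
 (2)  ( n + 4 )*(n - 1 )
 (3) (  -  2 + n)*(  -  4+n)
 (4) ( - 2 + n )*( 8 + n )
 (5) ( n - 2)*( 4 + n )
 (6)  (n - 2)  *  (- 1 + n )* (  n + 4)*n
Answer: 5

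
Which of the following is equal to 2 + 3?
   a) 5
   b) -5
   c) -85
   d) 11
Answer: a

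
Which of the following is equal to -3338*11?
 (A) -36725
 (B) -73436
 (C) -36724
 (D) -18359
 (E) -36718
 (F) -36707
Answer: E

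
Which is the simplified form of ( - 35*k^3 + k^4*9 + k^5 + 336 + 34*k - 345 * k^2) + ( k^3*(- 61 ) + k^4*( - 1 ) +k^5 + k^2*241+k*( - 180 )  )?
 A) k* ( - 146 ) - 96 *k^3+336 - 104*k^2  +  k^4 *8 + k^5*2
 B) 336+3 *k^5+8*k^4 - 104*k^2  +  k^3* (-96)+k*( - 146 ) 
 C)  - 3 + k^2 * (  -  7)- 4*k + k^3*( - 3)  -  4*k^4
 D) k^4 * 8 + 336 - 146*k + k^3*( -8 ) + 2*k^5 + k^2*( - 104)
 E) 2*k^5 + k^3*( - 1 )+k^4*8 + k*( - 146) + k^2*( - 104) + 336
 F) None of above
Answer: A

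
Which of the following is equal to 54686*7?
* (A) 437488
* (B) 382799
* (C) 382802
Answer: C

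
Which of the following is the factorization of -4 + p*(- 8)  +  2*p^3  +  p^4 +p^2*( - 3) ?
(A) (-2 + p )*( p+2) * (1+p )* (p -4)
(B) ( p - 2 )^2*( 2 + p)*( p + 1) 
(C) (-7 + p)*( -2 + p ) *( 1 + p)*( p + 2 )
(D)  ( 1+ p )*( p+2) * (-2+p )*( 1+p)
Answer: D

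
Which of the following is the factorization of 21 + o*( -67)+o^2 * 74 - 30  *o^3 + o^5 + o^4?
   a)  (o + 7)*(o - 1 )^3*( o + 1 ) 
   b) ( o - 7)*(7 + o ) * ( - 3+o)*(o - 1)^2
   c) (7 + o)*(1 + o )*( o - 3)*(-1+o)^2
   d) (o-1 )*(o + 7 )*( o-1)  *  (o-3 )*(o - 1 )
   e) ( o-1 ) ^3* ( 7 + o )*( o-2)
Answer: d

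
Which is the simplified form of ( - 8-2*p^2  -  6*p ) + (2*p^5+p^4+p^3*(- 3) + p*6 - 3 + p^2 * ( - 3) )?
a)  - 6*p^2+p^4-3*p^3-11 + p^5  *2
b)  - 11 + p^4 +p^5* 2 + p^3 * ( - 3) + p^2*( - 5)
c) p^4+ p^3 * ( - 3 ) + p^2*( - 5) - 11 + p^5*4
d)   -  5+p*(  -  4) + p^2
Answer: b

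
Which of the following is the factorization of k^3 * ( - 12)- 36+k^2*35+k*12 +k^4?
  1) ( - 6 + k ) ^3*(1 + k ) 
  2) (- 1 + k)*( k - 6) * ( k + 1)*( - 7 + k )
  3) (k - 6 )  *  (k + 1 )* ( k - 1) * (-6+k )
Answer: 3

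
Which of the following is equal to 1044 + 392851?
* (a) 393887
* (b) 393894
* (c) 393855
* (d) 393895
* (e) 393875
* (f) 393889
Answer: d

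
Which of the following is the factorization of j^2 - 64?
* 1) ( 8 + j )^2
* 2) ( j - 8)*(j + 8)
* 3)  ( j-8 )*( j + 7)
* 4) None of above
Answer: 2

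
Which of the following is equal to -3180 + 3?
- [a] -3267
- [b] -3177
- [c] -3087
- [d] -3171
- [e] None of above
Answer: b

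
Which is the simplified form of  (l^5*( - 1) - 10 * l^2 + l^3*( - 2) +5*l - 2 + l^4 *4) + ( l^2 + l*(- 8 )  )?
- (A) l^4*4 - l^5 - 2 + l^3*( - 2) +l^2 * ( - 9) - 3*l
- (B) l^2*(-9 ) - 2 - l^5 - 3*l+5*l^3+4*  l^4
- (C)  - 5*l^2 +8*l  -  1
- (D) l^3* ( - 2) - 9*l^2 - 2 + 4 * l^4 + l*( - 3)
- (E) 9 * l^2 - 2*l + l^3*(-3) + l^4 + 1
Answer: A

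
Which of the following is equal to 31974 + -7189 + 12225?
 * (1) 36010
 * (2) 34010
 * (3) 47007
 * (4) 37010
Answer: 4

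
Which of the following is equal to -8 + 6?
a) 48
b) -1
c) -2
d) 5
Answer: c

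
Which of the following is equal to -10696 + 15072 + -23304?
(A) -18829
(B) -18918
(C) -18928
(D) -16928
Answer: C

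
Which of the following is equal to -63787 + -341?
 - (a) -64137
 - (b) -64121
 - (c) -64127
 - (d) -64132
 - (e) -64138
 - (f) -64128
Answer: f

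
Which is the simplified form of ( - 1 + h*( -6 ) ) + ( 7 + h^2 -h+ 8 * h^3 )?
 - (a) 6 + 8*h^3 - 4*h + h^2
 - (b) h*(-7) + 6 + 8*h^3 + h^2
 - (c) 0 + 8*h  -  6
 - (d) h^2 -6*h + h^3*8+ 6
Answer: b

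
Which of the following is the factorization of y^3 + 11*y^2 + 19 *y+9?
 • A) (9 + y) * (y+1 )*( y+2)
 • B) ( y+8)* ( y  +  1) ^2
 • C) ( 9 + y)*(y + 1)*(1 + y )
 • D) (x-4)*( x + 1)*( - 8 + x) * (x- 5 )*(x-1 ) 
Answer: C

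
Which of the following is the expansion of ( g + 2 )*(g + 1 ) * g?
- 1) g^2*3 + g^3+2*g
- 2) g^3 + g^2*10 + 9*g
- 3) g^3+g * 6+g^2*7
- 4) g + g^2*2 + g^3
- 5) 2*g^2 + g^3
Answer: 1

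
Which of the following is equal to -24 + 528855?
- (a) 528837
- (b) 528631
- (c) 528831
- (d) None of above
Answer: c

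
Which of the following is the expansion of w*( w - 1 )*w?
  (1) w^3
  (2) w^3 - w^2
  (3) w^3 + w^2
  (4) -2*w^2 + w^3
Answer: 2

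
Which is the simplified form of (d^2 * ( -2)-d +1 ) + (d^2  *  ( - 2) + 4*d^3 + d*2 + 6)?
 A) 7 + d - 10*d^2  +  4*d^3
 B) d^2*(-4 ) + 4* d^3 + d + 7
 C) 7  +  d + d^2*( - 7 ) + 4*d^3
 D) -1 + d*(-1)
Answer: B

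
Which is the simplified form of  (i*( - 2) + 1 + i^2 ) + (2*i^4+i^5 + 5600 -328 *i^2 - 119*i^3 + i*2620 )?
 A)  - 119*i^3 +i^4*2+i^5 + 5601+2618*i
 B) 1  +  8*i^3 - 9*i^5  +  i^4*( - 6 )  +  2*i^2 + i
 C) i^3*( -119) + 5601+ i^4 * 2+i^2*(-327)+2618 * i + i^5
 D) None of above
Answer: C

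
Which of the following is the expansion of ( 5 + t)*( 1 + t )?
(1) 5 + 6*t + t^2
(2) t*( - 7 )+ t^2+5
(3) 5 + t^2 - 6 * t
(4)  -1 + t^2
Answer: 1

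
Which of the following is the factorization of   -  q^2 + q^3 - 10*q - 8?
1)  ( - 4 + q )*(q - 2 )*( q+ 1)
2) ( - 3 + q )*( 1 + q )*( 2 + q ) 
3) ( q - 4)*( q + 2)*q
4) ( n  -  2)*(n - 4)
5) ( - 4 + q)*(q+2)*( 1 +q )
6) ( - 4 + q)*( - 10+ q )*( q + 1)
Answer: 5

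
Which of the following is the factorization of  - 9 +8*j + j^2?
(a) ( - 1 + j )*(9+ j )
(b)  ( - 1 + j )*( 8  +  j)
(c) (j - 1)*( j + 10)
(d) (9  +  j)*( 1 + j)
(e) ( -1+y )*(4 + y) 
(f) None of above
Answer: a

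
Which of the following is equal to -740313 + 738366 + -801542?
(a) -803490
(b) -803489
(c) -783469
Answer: b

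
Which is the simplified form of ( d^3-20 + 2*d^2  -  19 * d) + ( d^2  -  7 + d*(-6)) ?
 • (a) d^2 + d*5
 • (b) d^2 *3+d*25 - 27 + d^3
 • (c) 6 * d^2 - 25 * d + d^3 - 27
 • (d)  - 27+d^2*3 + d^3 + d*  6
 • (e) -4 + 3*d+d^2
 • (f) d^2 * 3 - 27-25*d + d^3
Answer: f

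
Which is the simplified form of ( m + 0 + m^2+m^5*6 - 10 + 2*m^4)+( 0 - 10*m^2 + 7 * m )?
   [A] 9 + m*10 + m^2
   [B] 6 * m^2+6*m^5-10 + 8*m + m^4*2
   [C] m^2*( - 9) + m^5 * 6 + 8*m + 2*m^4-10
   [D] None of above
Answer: C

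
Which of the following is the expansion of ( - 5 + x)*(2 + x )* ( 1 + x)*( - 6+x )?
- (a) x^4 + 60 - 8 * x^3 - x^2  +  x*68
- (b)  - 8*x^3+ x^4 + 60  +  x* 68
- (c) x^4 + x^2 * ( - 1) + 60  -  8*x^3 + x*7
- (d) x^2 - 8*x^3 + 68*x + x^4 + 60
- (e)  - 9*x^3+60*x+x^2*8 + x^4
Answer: a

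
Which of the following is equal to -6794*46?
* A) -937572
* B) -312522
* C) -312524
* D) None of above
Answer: C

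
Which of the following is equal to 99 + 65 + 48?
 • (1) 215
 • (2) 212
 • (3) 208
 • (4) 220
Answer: 2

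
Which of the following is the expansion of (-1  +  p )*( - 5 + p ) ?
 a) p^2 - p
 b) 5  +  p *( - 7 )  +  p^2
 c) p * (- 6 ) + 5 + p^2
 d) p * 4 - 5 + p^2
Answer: c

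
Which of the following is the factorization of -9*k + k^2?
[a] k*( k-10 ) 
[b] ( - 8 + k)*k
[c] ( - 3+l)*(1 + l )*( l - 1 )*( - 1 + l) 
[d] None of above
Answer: d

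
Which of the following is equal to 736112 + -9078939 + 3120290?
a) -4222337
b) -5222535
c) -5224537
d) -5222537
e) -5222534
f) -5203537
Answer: d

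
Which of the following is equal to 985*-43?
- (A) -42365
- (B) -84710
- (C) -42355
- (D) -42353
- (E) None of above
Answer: C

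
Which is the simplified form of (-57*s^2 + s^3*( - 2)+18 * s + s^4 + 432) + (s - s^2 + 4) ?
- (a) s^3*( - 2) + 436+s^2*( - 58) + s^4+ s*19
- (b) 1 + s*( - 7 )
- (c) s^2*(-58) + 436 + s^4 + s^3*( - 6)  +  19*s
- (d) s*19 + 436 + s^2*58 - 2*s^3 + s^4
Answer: a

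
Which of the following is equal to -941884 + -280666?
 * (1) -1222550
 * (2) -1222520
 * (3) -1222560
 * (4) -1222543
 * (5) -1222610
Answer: 1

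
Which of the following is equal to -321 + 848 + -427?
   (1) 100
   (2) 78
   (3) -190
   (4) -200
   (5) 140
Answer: 1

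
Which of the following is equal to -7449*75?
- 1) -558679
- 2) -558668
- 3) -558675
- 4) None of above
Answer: 3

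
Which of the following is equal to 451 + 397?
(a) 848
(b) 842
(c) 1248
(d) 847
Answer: a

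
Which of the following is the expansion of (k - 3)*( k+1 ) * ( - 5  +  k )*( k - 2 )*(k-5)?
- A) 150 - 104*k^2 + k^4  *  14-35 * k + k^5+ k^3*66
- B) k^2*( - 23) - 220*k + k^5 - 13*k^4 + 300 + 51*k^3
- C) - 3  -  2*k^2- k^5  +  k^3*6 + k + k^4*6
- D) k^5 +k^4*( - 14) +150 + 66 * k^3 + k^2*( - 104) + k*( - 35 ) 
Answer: D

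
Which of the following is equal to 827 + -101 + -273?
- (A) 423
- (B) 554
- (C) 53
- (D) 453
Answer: D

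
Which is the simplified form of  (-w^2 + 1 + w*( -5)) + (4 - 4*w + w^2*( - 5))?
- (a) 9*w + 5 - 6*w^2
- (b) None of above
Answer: b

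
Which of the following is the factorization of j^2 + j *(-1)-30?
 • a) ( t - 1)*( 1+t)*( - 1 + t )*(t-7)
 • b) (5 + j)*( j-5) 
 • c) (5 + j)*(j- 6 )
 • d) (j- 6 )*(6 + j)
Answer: c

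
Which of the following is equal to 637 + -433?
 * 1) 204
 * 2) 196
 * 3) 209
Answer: 1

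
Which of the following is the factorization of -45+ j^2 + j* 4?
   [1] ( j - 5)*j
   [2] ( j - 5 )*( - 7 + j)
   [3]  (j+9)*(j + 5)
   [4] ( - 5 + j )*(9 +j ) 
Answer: 4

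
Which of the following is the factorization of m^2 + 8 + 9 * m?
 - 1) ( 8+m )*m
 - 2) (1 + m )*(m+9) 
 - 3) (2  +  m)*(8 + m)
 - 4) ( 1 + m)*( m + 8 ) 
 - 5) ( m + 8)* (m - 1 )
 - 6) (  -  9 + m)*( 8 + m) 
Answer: 4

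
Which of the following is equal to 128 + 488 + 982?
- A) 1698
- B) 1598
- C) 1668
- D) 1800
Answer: B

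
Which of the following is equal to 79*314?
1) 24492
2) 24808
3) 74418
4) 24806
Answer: 4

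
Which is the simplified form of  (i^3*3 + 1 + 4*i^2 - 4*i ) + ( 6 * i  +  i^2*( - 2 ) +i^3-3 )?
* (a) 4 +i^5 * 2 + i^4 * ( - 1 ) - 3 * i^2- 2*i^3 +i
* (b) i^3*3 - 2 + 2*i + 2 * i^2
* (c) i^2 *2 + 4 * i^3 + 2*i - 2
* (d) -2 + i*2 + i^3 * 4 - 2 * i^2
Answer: c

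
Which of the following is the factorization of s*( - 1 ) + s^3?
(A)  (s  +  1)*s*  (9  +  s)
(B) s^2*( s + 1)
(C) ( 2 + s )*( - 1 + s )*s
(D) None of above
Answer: D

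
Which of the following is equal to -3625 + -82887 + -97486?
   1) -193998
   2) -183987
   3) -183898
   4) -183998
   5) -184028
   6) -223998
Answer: 4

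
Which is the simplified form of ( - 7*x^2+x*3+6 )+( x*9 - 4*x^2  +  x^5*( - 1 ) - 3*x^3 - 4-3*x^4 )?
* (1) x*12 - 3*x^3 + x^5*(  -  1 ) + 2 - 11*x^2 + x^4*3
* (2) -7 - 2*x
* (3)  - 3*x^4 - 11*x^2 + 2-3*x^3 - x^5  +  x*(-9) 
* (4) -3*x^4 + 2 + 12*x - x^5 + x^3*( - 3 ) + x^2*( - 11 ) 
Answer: 4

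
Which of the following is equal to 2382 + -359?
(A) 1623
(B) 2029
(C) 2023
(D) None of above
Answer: C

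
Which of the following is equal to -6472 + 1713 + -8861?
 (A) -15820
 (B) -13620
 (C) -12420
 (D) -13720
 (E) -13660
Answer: B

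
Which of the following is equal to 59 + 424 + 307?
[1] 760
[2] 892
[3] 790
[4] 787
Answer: 3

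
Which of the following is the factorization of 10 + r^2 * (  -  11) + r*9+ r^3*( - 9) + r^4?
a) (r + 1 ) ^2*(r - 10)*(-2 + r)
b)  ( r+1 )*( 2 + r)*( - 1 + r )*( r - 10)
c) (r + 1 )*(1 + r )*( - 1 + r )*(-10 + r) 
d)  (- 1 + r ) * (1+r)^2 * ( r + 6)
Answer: c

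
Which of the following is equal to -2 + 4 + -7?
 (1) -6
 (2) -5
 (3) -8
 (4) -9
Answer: 2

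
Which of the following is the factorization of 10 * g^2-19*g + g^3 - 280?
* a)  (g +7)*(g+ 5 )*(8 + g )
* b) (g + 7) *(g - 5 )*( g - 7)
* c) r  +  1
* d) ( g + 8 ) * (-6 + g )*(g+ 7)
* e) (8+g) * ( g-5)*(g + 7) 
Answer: e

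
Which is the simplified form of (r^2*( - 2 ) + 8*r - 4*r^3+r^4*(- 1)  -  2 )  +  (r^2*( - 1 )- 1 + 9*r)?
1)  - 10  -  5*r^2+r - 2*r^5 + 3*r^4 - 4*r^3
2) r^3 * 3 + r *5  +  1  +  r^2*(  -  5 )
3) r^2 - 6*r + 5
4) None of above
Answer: 4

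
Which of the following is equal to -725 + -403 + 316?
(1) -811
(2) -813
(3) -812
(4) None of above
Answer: 3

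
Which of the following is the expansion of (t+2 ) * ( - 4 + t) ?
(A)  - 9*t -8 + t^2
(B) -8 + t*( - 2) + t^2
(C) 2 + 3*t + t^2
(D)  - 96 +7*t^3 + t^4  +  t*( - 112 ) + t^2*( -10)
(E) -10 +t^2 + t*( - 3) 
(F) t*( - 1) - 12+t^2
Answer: B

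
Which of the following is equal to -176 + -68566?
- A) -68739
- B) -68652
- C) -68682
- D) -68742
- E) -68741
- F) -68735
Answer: D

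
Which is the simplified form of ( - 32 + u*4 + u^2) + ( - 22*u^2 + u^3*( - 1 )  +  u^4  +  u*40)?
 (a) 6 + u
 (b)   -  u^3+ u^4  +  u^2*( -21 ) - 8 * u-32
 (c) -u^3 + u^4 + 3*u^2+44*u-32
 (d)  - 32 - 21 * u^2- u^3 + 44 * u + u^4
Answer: d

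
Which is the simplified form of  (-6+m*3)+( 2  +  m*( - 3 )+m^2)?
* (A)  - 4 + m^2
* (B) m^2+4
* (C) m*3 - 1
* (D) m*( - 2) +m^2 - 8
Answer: A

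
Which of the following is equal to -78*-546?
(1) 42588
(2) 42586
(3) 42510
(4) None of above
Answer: 1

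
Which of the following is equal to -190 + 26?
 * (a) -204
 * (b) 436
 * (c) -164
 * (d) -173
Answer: c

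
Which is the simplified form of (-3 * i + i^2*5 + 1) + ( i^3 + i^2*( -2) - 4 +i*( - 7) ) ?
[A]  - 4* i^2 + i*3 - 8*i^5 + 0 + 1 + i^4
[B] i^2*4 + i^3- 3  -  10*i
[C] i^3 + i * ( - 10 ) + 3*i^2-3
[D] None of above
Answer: C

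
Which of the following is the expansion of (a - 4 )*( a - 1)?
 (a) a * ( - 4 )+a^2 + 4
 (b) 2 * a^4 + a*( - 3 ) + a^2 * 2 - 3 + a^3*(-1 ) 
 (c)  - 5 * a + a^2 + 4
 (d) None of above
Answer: c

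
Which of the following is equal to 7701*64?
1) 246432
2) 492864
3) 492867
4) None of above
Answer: 2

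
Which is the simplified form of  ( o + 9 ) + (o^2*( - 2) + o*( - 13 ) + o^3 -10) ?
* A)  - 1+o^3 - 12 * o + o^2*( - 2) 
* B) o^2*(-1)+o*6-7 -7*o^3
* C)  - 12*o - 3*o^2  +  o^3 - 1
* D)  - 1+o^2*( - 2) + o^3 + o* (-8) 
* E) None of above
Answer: A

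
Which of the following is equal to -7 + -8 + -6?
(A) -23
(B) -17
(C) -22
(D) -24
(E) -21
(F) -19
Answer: E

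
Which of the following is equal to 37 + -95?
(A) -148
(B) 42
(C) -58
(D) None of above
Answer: C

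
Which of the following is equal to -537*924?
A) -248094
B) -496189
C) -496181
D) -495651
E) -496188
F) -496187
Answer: E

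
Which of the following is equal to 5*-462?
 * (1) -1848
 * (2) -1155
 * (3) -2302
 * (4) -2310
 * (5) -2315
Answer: 4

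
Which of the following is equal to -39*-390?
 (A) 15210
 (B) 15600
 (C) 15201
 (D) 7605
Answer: A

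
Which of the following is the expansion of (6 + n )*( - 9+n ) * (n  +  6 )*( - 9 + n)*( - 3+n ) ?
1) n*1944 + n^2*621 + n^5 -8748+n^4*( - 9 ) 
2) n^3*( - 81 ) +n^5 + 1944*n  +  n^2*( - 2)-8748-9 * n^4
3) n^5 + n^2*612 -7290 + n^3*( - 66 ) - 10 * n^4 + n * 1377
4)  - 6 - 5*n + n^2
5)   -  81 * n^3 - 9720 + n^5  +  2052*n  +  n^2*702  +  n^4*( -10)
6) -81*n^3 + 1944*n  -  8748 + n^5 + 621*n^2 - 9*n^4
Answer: 6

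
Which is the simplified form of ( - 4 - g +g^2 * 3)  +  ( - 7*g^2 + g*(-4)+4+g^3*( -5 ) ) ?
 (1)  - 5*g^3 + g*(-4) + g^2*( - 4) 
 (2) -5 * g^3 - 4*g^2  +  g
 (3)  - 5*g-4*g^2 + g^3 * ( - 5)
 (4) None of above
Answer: 3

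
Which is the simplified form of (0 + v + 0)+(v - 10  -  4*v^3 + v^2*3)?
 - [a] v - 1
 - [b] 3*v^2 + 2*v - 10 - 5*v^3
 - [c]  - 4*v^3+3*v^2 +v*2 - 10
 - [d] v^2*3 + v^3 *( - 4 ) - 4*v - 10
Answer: c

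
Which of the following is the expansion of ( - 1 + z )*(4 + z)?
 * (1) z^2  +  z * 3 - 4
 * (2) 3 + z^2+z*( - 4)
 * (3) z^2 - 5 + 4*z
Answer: 1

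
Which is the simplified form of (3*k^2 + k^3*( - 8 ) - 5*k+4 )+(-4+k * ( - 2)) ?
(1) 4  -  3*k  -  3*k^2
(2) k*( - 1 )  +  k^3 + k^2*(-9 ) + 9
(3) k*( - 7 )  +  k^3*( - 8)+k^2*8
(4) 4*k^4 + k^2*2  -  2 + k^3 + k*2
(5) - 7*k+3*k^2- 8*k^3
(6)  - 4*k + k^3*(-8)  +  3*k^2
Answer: 5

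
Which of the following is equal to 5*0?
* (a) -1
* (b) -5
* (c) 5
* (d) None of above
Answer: d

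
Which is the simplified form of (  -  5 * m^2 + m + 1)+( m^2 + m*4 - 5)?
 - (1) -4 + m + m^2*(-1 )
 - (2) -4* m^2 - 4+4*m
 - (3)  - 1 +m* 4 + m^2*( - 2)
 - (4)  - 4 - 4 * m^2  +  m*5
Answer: 4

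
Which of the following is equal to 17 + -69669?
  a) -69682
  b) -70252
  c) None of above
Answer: c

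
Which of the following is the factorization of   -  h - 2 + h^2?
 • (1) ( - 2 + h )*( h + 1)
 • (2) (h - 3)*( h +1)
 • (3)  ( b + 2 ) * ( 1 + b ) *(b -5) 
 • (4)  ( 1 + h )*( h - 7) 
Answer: 1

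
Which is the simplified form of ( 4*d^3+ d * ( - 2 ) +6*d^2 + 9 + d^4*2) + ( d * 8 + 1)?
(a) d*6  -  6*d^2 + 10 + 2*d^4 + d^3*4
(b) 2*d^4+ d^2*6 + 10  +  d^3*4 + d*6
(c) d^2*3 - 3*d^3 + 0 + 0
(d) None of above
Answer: b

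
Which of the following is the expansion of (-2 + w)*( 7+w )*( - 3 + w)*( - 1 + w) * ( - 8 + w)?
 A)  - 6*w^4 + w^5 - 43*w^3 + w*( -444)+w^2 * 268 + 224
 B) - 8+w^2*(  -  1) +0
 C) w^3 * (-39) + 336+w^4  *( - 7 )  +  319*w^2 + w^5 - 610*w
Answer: C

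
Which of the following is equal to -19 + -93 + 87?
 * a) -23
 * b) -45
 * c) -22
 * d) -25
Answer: d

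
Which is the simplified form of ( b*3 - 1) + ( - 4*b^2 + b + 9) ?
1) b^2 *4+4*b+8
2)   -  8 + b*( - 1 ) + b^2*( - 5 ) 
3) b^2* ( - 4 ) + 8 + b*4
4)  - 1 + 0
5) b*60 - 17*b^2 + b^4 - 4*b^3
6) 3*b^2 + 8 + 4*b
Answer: 3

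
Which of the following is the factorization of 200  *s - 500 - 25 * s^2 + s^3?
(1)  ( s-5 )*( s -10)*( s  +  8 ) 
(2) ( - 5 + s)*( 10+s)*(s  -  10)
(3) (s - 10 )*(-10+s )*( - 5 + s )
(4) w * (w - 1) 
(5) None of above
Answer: 3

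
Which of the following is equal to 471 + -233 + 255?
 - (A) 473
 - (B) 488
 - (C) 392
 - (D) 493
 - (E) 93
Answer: D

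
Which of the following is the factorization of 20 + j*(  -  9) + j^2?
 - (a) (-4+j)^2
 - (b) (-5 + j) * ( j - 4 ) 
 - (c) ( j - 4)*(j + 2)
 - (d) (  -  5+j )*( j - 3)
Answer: b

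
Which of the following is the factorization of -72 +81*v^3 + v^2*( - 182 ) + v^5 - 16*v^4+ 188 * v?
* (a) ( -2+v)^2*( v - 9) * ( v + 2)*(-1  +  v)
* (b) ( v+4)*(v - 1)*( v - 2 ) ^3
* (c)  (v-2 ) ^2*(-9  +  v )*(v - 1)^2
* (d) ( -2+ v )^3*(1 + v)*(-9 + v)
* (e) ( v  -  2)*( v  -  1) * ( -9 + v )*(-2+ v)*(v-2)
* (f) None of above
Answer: e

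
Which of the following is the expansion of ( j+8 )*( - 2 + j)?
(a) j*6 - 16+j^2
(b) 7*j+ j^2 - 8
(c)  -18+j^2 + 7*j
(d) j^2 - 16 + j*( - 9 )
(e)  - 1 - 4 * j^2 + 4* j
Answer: a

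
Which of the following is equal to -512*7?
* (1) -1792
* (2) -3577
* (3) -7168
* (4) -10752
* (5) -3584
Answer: 5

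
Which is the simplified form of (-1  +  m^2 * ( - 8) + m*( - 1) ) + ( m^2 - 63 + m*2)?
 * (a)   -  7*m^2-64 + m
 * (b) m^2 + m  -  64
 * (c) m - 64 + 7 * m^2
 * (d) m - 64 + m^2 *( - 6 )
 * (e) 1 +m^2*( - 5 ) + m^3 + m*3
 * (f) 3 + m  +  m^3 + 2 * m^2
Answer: a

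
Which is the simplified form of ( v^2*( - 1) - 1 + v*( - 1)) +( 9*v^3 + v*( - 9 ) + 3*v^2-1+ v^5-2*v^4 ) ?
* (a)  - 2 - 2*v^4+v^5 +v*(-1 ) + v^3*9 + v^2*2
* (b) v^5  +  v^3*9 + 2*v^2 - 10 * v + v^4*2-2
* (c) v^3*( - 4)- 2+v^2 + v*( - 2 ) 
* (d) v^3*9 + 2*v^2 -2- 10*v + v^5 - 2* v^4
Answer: d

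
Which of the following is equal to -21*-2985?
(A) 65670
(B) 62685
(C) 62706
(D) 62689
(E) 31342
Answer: B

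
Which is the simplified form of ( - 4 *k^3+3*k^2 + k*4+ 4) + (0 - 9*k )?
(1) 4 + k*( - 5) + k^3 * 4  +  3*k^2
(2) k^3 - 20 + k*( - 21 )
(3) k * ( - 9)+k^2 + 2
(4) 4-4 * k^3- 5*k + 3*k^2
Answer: 4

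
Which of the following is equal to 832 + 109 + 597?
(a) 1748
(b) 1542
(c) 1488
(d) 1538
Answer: d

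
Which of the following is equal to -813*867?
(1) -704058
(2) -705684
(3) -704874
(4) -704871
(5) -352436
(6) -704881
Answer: 4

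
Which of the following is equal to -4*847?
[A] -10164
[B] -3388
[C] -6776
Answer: B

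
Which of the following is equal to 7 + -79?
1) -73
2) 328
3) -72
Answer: 3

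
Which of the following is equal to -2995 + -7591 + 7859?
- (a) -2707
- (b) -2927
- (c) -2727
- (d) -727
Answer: c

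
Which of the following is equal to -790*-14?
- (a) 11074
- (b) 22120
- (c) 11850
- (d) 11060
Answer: d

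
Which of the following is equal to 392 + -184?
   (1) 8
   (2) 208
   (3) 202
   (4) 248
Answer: 2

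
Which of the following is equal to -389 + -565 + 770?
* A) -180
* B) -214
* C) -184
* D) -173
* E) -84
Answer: C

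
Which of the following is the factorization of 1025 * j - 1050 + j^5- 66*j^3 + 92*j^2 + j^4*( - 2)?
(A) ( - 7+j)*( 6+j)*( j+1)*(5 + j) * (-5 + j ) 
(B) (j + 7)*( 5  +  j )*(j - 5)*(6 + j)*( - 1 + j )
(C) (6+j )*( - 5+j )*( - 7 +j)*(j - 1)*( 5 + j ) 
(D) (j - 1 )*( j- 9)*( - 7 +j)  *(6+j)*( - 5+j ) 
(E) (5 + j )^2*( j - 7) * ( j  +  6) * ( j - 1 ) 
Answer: C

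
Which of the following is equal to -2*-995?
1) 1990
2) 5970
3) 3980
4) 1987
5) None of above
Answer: 1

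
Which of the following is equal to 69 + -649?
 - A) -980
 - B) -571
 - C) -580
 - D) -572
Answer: C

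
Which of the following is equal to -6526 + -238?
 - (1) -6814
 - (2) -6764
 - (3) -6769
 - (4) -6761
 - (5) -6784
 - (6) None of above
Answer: 2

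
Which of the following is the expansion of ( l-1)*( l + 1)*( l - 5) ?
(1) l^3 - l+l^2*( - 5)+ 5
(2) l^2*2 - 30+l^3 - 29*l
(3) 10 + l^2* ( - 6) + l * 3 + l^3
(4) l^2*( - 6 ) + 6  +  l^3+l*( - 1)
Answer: 1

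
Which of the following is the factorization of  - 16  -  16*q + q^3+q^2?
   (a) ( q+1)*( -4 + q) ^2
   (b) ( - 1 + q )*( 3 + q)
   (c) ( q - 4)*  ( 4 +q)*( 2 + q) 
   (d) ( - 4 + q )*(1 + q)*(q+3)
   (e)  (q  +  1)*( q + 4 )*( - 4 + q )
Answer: e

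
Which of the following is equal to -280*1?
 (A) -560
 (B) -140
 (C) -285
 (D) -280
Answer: D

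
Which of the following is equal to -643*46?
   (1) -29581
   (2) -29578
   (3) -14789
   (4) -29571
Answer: 2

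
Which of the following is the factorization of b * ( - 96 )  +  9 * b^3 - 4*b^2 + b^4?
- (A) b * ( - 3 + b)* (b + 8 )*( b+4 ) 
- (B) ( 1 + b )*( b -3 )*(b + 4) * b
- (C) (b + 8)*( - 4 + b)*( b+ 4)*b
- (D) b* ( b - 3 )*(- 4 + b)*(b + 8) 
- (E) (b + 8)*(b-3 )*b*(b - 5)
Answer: A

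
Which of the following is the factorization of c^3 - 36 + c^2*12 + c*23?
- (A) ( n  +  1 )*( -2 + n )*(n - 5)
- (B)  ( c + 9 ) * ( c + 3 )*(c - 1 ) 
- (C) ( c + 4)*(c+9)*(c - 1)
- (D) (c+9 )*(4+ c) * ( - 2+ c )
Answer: C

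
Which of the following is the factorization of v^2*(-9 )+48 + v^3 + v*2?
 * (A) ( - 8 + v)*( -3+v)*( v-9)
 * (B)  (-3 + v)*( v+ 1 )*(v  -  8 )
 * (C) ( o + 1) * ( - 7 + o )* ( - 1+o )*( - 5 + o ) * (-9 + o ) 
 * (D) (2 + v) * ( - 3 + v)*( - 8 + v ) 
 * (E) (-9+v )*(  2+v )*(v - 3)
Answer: D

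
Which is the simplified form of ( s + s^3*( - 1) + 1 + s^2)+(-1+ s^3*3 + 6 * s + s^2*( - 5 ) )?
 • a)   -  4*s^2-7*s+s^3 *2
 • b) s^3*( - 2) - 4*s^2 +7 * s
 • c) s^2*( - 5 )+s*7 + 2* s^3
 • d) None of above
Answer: d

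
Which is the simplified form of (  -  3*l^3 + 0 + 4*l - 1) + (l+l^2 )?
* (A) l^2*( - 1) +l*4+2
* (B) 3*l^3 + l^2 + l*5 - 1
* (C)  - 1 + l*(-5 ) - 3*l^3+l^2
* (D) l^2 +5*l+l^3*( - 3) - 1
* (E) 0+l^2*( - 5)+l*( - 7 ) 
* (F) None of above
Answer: D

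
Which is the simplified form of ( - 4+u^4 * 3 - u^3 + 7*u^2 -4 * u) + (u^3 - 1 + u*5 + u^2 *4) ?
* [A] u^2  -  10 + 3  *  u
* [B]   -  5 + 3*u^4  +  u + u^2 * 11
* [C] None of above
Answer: B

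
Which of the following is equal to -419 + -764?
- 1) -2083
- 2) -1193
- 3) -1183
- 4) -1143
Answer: 3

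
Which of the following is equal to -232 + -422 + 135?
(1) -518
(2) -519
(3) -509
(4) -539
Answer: 2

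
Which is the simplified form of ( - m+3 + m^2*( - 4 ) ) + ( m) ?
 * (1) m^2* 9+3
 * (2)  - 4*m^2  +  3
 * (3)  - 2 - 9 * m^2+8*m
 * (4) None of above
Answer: 2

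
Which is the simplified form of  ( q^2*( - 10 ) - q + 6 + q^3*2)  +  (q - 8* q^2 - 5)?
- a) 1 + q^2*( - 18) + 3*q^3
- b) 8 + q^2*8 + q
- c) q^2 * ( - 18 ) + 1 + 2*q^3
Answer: c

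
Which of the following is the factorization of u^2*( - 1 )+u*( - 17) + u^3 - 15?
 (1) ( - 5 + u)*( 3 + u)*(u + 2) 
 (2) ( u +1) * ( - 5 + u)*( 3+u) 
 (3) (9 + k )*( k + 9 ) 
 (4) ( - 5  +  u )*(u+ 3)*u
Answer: 2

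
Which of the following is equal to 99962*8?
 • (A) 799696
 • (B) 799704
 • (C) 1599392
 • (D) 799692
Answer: A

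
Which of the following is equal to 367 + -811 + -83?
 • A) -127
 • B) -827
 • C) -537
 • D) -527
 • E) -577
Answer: D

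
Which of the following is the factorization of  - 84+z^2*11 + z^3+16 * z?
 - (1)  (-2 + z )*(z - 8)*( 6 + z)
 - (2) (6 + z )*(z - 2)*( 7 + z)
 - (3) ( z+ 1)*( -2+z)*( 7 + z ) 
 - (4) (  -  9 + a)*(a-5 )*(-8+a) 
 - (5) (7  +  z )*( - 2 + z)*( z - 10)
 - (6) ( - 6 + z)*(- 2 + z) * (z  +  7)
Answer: 2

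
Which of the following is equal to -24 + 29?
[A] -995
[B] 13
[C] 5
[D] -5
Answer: C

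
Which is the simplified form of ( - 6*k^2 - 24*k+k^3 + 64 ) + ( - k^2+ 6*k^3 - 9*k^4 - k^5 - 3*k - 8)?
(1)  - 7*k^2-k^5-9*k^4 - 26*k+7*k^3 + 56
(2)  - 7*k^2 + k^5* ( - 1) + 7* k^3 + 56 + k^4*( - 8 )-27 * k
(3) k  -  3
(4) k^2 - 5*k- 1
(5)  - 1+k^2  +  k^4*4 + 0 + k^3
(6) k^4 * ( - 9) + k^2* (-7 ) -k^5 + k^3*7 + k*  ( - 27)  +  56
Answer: 6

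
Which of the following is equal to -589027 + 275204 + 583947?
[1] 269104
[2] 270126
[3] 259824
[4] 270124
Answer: 4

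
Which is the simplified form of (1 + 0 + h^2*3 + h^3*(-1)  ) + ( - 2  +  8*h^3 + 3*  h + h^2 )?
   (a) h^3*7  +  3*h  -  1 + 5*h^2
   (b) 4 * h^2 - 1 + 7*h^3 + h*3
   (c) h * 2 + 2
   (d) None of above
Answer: b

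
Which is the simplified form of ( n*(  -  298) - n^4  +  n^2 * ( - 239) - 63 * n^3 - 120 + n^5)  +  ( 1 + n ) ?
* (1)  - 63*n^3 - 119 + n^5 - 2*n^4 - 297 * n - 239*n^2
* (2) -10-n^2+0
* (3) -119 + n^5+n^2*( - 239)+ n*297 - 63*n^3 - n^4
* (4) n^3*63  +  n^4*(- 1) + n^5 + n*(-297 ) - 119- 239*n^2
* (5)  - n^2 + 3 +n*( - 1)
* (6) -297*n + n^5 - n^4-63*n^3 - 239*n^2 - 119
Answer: 6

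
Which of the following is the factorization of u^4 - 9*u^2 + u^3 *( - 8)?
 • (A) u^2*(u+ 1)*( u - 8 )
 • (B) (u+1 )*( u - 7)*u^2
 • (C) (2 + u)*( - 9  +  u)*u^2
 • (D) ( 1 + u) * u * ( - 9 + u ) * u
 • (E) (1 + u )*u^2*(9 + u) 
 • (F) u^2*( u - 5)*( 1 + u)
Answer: D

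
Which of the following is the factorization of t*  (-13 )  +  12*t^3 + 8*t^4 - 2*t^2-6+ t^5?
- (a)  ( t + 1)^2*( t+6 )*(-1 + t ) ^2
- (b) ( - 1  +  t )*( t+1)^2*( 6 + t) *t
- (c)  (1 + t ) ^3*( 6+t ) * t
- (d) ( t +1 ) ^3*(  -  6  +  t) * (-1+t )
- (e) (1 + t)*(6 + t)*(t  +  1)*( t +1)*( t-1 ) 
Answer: e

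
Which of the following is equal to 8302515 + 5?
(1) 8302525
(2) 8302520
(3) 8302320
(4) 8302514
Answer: 2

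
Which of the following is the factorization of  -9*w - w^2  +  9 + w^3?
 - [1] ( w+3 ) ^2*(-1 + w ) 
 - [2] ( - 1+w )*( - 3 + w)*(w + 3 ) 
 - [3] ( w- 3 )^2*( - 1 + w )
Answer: 2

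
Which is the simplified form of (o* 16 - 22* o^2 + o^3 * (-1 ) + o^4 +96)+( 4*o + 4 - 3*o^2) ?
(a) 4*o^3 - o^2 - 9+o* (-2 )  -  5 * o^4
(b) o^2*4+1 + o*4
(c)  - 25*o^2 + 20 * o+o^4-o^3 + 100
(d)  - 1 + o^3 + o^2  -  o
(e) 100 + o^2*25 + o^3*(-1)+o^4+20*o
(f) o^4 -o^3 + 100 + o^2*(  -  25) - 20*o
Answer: c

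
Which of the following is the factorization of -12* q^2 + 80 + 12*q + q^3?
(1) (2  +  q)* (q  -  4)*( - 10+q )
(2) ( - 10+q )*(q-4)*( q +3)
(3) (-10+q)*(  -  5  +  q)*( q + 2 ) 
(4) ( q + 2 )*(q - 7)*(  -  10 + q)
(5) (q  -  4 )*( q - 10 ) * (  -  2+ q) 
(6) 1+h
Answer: 1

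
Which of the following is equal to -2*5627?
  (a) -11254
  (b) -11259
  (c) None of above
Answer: a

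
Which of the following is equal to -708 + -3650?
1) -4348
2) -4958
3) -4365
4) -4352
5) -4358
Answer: 5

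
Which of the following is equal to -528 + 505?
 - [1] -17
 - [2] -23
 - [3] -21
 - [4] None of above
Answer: 2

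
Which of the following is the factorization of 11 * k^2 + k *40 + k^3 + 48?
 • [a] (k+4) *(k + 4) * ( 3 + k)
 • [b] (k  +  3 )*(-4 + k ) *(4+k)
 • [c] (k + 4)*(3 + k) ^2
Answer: a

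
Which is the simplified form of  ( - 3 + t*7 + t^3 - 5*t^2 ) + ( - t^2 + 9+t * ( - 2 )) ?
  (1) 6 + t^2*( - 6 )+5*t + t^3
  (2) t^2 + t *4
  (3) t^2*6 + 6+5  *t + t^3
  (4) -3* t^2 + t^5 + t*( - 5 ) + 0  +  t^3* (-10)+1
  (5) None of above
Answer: 1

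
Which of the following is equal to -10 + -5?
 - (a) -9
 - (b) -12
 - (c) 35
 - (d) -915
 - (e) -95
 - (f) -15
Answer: f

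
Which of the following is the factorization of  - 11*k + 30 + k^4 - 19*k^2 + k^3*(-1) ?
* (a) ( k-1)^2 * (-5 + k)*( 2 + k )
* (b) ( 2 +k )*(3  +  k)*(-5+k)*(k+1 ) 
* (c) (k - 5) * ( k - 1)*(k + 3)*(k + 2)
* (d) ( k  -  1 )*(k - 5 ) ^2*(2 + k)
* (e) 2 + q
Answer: c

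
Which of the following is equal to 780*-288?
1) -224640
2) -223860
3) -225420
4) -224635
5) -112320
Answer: 1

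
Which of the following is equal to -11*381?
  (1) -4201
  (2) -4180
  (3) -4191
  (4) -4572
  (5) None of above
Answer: 3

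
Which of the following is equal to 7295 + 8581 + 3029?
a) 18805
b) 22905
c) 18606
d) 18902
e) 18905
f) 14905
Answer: e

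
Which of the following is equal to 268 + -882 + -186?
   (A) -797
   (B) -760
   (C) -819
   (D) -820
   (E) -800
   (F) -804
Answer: E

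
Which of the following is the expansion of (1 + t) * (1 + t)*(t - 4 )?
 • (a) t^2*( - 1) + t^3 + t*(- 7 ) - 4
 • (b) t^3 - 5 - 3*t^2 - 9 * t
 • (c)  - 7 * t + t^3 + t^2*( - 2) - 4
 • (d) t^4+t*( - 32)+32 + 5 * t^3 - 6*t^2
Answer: c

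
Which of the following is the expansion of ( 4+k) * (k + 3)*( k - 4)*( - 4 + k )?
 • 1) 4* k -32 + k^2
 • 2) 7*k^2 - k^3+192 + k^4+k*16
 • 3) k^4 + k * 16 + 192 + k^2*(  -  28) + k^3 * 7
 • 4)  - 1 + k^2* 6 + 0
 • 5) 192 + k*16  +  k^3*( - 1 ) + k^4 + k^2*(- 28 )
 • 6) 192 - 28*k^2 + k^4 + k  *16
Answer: 5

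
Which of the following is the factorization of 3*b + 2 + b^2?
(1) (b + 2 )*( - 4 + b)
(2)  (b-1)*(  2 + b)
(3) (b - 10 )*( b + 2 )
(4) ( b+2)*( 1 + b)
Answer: 4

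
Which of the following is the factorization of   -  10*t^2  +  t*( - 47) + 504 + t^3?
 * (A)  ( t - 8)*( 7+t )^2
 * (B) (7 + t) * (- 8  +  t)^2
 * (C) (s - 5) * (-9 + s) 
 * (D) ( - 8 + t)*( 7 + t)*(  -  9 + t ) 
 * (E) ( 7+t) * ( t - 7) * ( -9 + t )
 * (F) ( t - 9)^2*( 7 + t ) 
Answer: D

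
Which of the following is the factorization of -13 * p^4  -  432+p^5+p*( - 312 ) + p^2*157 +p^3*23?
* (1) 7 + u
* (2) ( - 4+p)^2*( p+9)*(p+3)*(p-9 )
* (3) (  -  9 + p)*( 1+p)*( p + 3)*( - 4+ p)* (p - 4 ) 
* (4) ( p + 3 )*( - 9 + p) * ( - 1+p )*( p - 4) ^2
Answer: 3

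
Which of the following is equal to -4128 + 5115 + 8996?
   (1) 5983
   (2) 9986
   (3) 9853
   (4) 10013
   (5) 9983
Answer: 5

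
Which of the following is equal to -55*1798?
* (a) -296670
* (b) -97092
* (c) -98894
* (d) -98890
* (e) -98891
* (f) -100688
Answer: d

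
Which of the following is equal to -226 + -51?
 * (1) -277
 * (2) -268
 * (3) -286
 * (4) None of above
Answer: 1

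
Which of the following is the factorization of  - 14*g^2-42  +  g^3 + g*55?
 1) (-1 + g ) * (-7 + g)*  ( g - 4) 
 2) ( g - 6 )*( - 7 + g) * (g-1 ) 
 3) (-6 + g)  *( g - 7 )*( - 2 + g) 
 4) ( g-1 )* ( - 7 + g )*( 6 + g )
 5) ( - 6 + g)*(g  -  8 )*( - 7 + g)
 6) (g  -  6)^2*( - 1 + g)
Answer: 2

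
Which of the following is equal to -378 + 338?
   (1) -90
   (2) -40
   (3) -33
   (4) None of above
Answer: 2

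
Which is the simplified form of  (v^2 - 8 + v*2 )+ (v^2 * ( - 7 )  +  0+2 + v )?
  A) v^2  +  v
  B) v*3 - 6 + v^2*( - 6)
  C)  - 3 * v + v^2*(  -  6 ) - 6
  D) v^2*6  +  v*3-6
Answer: B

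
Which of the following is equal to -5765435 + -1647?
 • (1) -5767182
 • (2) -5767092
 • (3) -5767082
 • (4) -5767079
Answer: 3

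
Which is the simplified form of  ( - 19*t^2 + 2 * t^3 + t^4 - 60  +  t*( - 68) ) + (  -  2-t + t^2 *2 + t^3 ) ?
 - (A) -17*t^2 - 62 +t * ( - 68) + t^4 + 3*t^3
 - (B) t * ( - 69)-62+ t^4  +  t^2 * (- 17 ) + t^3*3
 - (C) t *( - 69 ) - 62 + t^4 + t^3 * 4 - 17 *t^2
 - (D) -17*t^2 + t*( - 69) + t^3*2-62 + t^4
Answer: B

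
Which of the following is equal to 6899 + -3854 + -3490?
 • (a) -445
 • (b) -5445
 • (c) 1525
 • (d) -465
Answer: a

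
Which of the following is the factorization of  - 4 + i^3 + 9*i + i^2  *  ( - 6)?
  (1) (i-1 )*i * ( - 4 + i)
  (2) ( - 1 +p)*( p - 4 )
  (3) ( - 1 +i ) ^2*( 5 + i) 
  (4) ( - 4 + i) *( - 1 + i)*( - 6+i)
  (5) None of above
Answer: 5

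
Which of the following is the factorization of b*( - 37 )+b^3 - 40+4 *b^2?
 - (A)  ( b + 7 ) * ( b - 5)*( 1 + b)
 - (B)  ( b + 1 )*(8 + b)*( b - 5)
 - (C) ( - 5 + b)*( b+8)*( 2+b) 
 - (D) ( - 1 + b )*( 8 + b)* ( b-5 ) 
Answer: B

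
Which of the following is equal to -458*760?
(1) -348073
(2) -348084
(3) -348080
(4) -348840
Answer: 3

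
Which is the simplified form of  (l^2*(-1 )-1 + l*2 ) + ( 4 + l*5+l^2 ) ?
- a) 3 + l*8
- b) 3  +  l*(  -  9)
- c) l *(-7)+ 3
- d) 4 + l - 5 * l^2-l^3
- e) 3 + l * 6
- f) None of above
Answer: f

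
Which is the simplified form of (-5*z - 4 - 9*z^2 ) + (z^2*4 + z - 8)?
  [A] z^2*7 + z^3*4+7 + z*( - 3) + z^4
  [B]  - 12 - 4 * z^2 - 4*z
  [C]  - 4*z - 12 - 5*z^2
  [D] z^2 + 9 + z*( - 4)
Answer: C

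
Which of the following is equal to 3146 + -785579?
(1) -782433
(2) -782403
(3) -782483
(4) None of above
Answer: 1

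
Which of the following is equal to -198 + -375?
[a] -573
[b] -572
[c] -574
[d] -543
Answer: a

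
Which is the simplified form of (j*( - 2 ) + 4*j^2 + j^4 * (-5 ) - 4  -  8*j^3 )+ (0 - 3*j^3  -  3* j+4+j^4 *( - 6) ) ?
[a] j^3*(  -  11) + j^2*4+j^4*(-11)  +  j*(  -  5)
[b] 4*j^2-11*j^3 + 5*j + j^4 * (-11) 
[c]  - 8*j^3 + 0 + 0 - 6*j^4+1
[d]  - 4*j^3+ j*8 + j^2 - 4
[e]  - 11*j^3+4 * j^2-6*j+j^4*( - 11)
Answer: a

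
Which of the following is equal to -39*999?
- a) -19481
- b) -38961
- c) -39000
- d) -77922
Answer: b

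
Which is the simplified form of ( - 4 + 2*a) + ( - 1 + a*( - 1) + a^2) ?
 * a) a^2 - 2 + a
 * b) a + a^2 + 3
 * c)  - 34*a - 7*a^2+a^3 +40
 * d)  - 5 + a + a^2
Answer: d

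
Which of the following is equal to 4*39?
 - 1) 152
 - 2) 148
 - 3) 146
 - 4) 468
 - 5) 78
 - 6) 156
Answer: 6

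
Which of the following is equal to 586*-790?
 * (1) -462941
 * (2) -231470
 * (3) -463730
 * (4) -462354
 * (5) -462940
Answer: 5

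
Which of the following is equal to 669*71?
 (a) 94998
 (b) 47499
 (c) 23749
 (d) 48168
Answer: b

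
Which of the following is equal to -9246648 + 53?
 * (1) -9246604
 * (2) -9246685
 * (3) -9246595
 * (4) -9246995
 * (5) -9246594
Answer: 3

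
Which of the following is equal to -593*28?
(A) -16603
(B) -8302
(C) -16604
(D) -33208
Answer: C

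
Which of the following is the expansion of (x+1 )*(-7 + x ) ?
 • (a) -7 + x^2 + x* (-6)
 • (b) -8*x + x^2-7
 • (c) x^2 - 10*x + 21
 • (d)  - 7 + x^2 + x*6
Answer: a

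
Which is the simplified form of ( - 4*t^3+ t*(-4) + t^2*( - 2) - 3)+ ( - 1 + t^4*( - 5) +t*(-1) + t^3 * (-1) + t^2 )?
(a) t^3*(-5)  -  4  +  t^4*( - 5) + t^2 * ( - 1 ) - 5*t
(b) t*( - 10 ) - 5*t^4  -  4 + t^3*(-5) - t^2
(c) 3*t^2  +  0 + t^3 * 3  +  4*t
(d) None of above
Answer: a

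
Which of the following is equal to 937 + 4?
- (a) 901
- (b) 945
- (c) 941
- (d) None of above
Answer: c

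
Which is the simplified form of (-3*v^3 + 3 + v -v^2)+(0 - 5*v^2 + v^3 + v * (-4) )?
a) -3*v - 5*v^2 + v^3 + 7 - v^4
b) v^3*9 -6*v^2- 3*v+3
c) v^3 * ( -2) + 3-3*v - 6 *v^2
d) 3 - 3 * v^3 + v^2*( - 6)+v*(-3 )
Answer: c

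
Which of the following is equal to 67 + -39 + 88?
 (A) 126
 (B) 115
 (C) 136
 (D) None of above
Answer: D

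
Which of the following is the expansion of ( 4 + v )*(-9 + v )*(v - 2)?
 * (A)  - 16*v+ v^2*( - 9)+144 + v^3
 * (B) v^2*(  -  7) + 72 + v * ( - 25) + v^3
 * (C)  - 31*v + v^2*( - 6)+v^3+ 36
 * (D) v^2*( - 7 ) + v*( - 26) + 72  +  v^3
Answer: D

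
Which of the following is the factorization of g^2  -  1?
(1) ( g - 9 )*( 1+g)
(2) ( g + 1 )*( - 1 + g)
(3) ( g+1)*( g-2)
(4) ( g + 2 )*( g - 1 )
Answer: 2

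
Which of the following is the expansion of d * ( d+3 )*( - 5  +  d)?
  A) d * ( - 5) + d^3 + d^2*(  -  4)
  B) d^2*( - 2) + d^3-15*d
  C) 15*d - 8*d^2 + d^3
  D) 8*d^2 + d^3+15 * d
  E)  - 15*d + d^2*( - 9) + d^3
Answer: B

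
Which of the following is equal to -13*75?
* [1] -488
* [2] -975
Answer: 2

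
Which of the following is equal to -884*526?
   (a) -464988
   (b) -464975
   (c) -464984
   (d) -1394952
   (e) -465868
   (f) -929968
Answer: c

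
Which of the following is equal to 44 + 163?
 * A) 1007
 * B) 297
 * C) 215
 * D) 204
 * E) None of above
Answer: E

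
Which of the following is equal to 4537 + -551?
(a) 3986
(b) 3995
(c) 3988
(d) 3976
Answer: a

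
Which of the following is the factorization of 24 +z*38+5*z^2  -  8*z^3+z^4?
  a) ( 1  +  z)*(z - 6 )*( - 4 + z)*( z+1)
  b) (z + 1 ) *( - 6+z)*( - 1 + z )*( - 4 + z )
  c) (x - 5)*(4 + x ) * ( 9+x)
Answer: a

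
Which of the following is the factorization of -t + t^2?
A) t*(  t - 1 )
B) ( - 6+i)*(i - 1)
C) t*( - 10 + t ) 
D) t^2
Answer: A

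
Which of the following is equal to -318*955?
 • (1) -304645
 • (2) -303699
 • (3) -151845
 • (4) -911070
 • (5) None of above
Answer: 5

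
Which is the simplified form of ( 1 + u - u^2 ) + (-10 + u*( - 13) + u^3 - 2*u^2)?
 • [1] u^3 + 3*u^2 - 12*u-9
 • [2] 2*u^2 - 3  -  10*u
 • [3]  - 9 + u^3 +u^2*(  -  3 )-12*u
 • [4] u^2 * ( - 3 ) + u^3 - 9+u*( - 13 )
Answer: 3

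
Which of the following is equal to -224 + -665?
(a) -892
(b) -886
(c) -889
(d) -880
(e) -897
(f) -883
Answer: c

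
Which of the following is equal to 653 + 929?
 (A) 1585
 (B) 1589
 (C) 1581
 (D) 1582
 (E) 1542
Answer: D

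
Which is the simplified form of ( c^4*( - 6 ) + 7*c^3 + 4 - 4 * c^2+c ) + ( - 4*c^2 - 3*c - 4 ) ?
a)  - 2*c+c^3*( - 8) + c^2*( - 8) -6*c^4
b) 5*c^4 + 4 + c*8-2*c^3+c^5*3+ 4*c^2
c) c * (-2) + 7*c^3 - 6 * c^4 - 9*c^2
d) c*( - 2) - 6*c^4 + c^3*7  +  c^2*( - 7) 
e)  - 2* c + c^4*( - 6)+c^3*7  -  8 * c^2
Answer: e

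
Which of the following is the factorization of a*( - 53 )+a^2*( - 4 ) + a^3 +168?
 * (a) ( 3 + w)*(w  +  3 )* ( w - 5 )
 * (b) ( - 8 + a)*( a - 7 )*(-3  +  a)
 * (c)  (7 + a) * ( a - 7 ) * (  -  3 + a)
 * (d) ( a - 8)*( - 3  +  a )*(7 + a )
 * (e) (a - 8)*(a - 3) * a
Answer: d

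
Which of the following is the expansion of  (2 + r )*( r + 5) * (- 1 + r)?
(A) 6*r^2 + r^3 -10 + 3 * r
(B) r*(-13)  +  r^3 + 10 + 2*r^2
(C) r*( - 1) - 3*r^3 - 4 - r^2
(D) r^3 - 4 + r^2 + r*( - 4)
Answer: A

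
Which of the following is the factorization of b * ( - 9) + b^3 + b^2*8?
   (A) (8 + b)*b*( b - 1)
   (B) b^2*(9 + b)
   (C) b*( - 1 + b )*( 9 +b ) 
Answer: C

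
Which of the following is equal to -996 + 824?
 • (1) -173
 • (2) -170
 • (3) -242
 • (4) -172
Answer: 4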